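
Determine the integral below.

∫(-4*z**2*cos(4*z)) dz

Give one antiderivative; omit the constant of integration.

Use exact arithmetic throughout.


Answer: -z**2*sin(4*z) - z*cos(4*z)/2 + sin(4*z)/8.


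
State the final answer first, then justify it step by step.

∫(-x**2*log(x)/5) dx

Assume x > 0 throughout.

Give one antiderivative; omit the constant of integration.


The answer is -x**3*log(x)/15 + x**3/45.
Step 1. Integrate ∫(-x**2*log(x)/5) dx by parts with u = log(x), dv = (-x**2/5) dx, so v = -x**3/15 [assuming x > 0]: now -x**3*log(x)/15 + ∫(x**2/15) dx.
Step 2. Evaluate the standard form: now -x**3*log(x)/15 + x**3/45.
Answer: -x**3*log(x)/15 + x**3/45.


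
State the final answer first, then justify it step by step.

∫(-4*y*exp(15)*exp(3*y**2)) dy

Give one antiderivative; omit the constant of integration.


The answer is -2*exp(3*y**2 + 15)/3.
Step 1. Substitute u = y**2 + 5, turning ∫(-4*y*exp(15)*exp(3*y**2)) dy into ∫(-2*exp(3*u)) du: now ∫(-2*exp(3*u)) du.
Step 2. Evaluate the standard form: now -2*exp(3*u)/3.
Step 3. Substitute back u = y**2 + 5: now -2*exp(3*y**2 + 15)/3.
Answer: -2*exp(3*y**2 + 15)/3.


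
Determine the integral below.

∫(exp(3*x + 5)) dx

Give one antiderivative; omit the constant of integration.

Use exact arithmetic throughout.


Answer: exp(3*x + 5)/3.


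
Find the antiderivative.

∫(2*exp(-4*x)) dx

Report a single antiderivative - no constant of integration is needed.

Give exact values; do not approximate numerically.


Answer: -exp(-4*x)/2.


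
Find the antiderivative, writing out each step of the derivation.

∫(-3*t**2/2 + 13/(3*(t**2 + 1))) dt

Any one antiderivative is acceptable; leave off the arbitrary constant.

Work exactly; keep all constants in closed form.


Step 1. Rewrite: now ∫(-3*t**2/2) dt + ∫(13/(3*(t**2 + 1))) dt.
Step 2. Evaluate the standard form: now -t**3/2 + ∫(13/(3*(t**2 + 1))) dt.
Step 3. Evaluate the standard form: now -t**3/2 + 13*atan(t)/3.
Answer: -t**3/2 + 13*atan(t)/3.


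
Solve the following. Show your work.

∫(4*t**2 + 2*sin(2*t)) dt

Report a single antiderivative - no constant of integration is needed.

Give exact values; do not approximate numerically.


Step 1. Rewrite: now ∫(4*t**2) dt + ∫(2*sin(2*t)) dt.
Step 2. Evaluate the standard form: now -cos(2*t) + ∫(4*t**2) dt.
Step 3. Evaluate the standard form: now 4*t**3/3 - cos(2*t).
Answer: 4*t**3/3 - cos(2*t).


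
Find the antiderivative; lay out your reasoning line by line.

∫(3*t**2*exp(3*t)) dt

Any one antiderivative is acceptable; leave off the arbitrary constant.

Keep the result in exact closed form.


Step 1. Integrate ∫(3*t**2*exp(3*t)) dt by parts with u = t**2, dv = (3*exp(3*t)) dt, so v = exp(3*t): now t**2*exp(3*t) + ∫(-2*t*exp(3*t)) dt.
Step 2. Integrate ∫(-2*t*exp(3*t)) dt by parts with u = t, dv = (-2*exp(3*t)) dt, so v = -2*exp(3*t)/3: now t**2*exp(3*t) - 2*t*exp(3*t)/3 + ∫(2*exp(3*t)/3) dt.
Step 3. Evaluate the standard form: now t**2*exp(3*t) - 2*t*exp(3*t)/3 + 2*exp(3*t)/9.
Answer: t**2*exp(3*t) - 2*t*exp(3*t)/3 + 2*exp(3*t)/9.


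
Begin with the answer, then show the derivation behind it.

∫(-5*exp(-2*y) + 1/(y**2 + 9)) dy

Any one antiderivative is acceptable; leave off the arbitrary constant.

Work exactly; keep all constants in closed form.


The answer is atan(y/3)/3 + 5*exp(-2*y)/2.
Step 1. Rewrite: now ∫(1/(y**2 + 9)) dy + ∫(-5*exp(-2*y)) dy.
Step 2. Evaluate the standard form: now atan(y/3)/3 + ∫(-5*exp(-2*y)) dy.
Step 3. Evaluate the standard form: now atan(y/3)/3 + 5*exp(-2*y)/2.
Answer: atan(y/3)/3 + 5*exp(-2*y)/2.


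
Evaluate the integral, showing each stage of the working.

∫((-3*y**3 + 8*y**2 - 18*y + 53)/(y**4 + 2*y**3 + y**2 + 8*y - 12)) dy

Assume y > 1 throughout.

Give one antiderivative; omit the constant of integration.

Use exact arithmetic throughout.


Step 1. Decompose ∫((-3*y**3 + 8*y**2 - 18*y + 53)/(y**4 + 2*y**3 + y**2 + 8*y - 12)) dy by partial fractions, (-3*y**3 + 8*y**2 - 18*y + 53)/(y**4 + 2*y**3 + y**2 + 8*y - 12) = -3/(y**2 + 4) - 5/(y + 3) + 2/(y - 1): now ∫(2/(y - 1)) dy + ∫(-5/(y + 3)) dy + ∫(-3/(y**2 + 4)) dy.
Step 2. Evaluate the standard form [assuming y > -3]: now -5*log(y + 3) + ∫(2/(y - 1)) dy + ∫(-3/(y**2 + 4)) dy.
Step 3. Evaluate the standard form [assuming y > 1]: now 2*log(y - 1) - 5*log(y + 3) + ∫(-3/(y**2 + 4)) dy.
Step 4. Evaluate the standard form: now 2*log(y - 1) - 5*log(y + 3) - 3*atan(y/2)/2.
Answer: 2*log(y - 1) - 5*log(y + 3) - 3*atan(y/2)/2.


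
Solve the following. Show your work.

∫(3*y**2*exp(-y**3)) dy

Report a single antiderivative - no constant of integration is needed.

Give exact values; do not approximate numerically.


Step 1. Substitute u = y**3, turning ∫(3*y**2*exp(-y**3)) dy into ∫(exp(-u)) du: now ∫(exp(-u)) du.
Step 2. Evaluate the standard form: now -exp(-u).
Step 3. Substitute back u = y**3: now -exp(-y**3).
Answer: -exp(-y**3).


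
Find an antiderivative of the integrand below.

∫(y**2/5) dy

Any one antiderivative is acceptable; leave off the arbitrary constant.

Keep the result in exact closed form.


Answer: y**3/15.


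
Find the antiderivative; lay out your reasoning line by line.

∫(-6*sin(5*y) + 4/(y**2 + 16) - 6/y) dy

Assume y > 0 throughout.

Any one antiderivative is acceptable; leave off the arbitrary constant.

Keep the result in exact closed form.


Step 1. Rewrite: now ∫(-6/y) dy + ∫(4/(y**2 + 16)) dy + ∫(-6*sin(5*y)) dy.
Step 2. Evaluate the standard form [assuming y > 0]: now -6*log(y) + ∫(4/(y**2 + 16)) dy + ∫(-6*sin(5*y)) dy.
Step 3. Evaluate the standard form: now -6*log(y) + 6*cos(5*y)/5 + ∫(4/(y**2 + 16)) dy.
Step 4. Evaluate the standard form: now -6*log(y) + 6*cos(5*y)/5 + atan(y/4).
Answer: -6*log(y) + 6*cos(5*y)/5 + atan(y/4).


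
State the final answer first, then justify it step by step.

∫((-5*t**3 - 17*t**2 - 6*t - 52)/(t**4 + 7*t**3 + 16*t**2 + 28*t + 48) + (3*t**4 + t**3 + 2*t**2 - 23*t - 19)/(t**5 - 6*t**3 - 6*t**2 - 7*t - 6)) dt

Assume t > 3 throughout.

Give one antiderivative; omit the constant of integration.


The answer is log(t - 3) - log(t + 1) + 3*log(t + 2) - 4*log(t + 3) - log(t + 4) + atan(t/2) + 3*atan(t).
Step 1. Rewrite: now ∫((-5*t**3 - 17*t**2 - 6*t - 52)/(t**4 + 7*t**3 + 16*t**2 + 28*t + 48)) dt + ∫((3*t**4 + t**3 + 2*t**2 - 23*t - 19)/(t**5 - 6*t**3 - 6*t**2 - 7*t - 6)) dt.
Step 2. Decompose ∫((-5*t**3 - 17*t**2 - 6*t - 52)/(t**4 + 7*t**3 + 16*t**2 + 28*t + 48)) dt by partial fractions, (-5*t**3 - 17*t**2 - 6*t - 52)/(t**4 + 7*t**3 + 16*t**2 + 28*t + 48) = 2/(t**2 + 4) - 1/(t + 4) - 4/(t + 3): now ∫((3*t**4 + t**3 + 2*t**2 - 23*t - 19)/(t**5 - 6*t**3 - 6*t**2 - 7*t - 6)) dt + ∫(-4/(t + 3)) dt + ∫(-1/(t + 4)) dt + ∫(2/(t**2 + 4)) dt.
Step 3. Evaluate the standard form [assuming t > -3]: now -4*log(t + 3) + ∫((3*t**4 + t**3 + 2*t**2 - 23*t - 19)/(t**5 - 6*t**3 - 6*t**2 - 7*t - 6)) dt + ∫(-1/(t + 4)) dt + ∫(2/(t**2 + 4)) dt.
Step 4. Evaluate the standard form [assuming t > -4]: now -4*log(t + 3) - log(t + 4) + ∫((3*t**4 + t**3 + 2*t**2 - 23*t - 19)/(t**5 - 6*t**3 - 6*t**2 - 7*t - 6)) dt + ∫(2/(t**2 + 4)) dt.
Step 5. Evaluate the standard form: now -4*log(t + 3) - log(t + 4) + atan(t/2) + ∫((3*t**4 + t**3 + 2*t**2 - 23*t - 19)/(t**5 - 6*t**3 - 6*t**2 - 7*t - 6)) dt.
Step 6. Decompose ∫((3*t**4 + t**3 + 2*t**2 - 23*t - 19)/(t**5 - 6*t**3 - 6*t**2 - 7*t - 6)) dt by partial fractions, (3*t**4 + t**3 + 2*t**2 - 23*t - 19)/(t**5 - 6*t**3 - 6*t**2 - 7*t - 6) = 3/(t**2 + 1) + 3/(t + 2) - 1/(t + 1) + 1/(t - 3): now -4*log(t + 3) - log(t + 4) + atan(t/2) + ∫(1/(t - 3)) dt + ∫(-1/(t + 1)) dt + ∫(3/(t + 2)) dt + ∫(3/(t**2 + 1)) dt.
Step 7. Evaluate the standard form [assuming t > -2]: now 3*log(t + 2) - 4*log(t + 3) - log(t + 4) + atan(t/2) + ∫(1/(t - 3)) dt + ∫(-1/(t + 1)) dt + ∫(3/(t**2 + 1)) dt.
Step 8. Evaluate the standard form [assuming t > 3]: now log(t - 3) + 3*log(t + 2) - 4*log(t + 3) - log(t + 4) + atan(t/2) + ∫(-1/(t + 1)) dt + ∫(3/(t**2 + 1)) dt.
Step 9. Evaluate the standard form [assuming t > -1]: now log(t - 3) - log(t + 1) + 3*log(t + 2) - 4*log(t + 3) - log(t + 4) + atan(t/2) + ∫(3/(t**2 + 1)) dt.
Step 10. Evaluate the standard form: now log(t - 3) - log(t + 1) + 3*log(t + 2) - 4*log(t + 3) - log(t + 4) + atan(t/2) + 3*atan(t).
Answer: log(t - 3) - log(t + 1) + 3*log(t + 2) - 4*log(t + 3) - log(t + 4) + atan(t/2) + 3*atan(t).


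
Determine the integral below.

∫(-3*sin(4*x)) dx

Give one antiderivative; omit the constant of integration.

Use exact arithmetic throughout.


Answer: 3*cos(4*x)/4.


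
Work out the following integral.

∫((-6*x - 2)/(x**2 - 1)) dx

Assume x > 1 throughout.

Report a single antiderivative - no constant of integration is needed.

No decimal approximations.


Answer: -4*log(x - 1) - 2*log(x + 1).


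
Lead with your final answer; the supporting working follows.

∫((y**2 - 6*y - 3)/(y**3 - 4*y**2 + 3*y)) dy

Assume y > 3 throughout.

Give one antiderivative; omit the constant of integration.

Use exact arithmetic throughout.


The answer is -log(y) - 2*log(y - 3) + 4*log(y - 1).
Step 1. Decompose ∫((y**2 - 6*y - 3)/(y**3 - 4*y**2 + 3*y)) dy by partial fractions, (y**2 - 6*y - 3)/(y**3 - 4*y**2 + 3*y) = 4/(y - 1) - 2/(y - 3) - 1/y: now ∫(-1/y) dy + ∫(-2/(y - 3)) dy + ∫(4/(y - 1)) dy.
Step 2. Evaluate the standard form [assuming y > 3]: now -2*log(y - 3) + ∫(-1/y) dy + ∫(4/(y - 1)) dy.
Step 3. Evaluate the standard form [assuming y > 0]: now -log(y) - 2*log(y - 3) + ∫(4/(y - 1)) dy.
Step 4. Evaluate the standard form [assuming y > 1]: now -log(y) - 2*log(y - 3) + 4*log(y - 1).
Answer: -log(y) - 2*log(y - 3) + 4*log(y - 1).


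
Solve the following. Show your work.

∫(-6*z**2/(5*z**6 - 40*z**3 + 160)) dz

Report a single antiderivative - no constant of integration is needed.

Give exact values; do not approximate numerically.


Step 1. Substitute u = z**3 - 4, turning ∫(-6*z**2/(5*z**6 - 40*z**3 + 160)) dz into ∫(-2/(5*(u**2 + 16))) du: now ∫(-2/(5*(u**2 + 16))) du.
Step 2. Evaluate the standard form: now -atan(u/4)/10.
Step 3. Substitute back u = z**3 - 4: now -atan(z**3/4 - 1)/10.
Answer: -atan(z**3/4 - 1)/10.


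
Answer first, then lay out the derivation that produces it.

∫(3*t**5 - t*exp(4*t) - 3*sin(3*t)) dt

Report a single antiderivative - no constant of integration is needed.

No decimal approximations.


The answer is t**6/2 - t*exp(4*t)/4 + exp(4*t)/16 + cos(3*t).
Step 1. Rewrite: now ∫(3*t**5) dt + ∫(-t*exp(4*t)) dt + ∫(-3*sin(3*t)) dt.
Step 2. Integrate ∫(-t*exp(4*t)) dt by parts with u = t, dv = (-exp(4*t)) dt, so v = -exp(4*t)/4: now -t*exp(4*t)/4 + ∫(3*t**5) dt + ∫(exp(4*t)/4) dt + ∫(-3*sin(3*t)) dt.
Step 3. Evaluate the standard form: now -t*exp(4*t)/4 + exp(4*t)/16 + ∫(3*t**5) dt + ∫(-3*sin(3*t)) dt.
Step 4. Evaluate the standard form: now -t*exp(4*t)/4 + exp(4*t)/16 + cos(3*t) + ∫(3*t**5) dt.
Step 5. Evaluate the standard form: now t**6/2 - t*exp(4*t)/4 + exp(4*t)/16 + cos(3*t).
Answer: t**6/2 - t*exp(4*t)/4 + exp(4*t)/16 + cos(3*t).


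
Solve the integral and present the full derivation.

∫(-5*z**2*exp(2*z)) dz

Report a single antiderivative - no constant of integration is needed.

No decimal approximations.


Step 1. Integrate ∫(-5*z**2*exp(2*z)) dz by parts with u = z**2, dv = (-5*exp(2*z)) dz, so v = -5*exp(2*z)/2: now -5*z**2*exp(2*z)/2 + ∫(5*z*exp(2*z)) dz.
Step 2. Integrate ∫(5*z*exp(2*z)) dz by parts with u = z, dv = (5*exp(2*z)) dz, so v = 5*exp(2*z)/2: now -5*z**2*exp(2*z)/2 + 5*z*exp(2*z)/2 + ∫(-5*exp(2*z)/2) dz.
Step 3. Evaluate the standard form: now -5*z**2*exp(2*z)/2 + 5*z*exp(2*z)/2 - 5*exp(2*z)/4.
Answer: -5*z**2*exp(2*z)/2 + 5*z*exp(2*z)/2 - 5*exp(2*z)/4.


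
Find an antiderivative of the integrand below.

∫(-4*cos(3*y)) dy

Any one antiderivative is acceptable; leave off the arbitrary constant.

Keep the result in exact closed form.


Answer: -4*sin(3*y)/3.


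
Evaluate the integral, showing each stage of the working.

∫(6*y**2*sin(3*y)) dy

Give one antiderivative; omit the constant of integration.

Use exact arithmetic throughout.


Step 1. Integrate ∫(6*y**2*sin(3*y)) dy by parts with u = y**2, dv = (6*sin(3*y)) dy, so v = -2*cos(3*y): now -2*y**2*cos(3*y) + ∫(4*y*cos(3*y)) dy.
Step 2. Integrate ∫(4*y*cos(3*y)) dy by parts with u = y, dv = (4*cos(3*y)) dy, so v = 4*sin(3*y)/3: now -2*y**2*cos(3*y) + 4*y*sin(3*y)/3 + ∫(-4*sin(3*y)/3) dy.
Step 3. Evaluate the standard form: now -2*y**2*cos(3*y) + 4*y*sin(3*y)/3 + 4*cos(3*y)/9.
Answer: -2*y**2*cos(3*y) + 4*y*sin(3*y)/3 + 4*cos(3*y)/9.


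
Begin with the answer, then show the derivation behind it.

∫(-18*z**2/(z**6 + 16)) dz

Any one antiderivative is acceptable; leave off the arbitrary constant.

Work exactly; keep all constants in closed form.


The answer is -3*atan(z**3/4)/2.
Step 1. Substitute u = z**3, turning ∫(-18*z**2/(z**6 + 16)) dz into ∫(-6/(u**2 + 16)) du: now ∫(-6/(u**2 + 16)) du.
Step 2. Evaluate the standard form: now -3*atan(u/4)/2.
Step 3. Substitute back u = z**3: now -3*atan(z**3/4)/2.
Answer: -3*atan(z**3/4)/2.


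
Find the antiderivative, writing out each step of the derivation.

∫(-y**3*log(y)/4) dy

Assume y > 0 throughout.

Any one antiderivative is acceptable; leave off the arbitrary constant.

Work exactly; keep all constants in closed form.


Step 1. Integrate ∫(-y**3*log(y)/4) dy by parts with u = log(y), dv = (-y**3/4) dy, so v = -y**4/16 [assuming y > 0]: now -y**4*log(y)/16 + ∫(y**3/16) dy.
Step 2. Evaluate the standard form: now -y**4*log(y)/16 + y**4/64.
Answer: -y**4*log(y)/16 + y**4/64.


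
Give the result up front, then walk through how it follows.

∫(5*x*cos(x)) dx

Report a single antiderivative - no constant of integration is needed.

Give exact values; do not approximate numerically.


The answer is 5*x*sin(x) + 5*cos(x).
Step 1. Integrate ∫(5*x*cos(x)) dx by parts with u = x, dv = (5*cos(x)) dx, so v = 5*sin(x): now 5*x*sin(x) + ∫(-5*sin(x)) dx.
Step 2. Evaluate the standard form: now 5*x*sin(x) + 5*cos(x).
Answer: 5*x*sin(x) + 5*cos(x).


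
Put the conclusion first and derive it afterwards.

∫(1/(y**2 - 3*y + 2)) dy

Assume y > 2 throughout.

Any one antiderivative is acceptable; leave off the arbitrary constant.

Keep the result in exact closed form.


The answer is log(y - 2) - log(y - 1).
Step 1. Decompose ∫(1/(y**2 - 3*y + 2)) dy by partial fractions, 1/(y**2 - 3*y + 2) = -1/(y - 1) + 1/(y - 2): now ∫(1/(y - 2)) dy + ∫(-1/(y - 1)) dy.
Step 2. Evaluate the standard form [assuming y > 2]: now log(y - 2) + ∫(-1/(y - 1)) dy.
Step 3. Evaluate the standard form [assuming y > 1]: now log(y - 2) - log(y - 1).
Answer: log(y - 2) - log(y - 1).


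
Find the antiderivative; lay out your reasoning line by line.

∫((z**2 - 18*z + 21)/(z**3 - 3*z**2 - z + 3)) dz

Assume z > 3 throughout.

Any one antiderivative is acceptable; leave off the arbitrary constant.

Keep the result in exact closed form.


Step 1. Decompose ∫((z**2 - 18*z + 21)/(z**3 - 3*z**2 - z + 3)) dz by partial fractions, (z**2 - 18*z + 21)/(z**3 - 3*z**2 - z + 3) = 5/(z + 1) - 1/(z - 1) - 3/(z - 3): now ∫(-3/(z - 3)) dz + ∫(-1/(z - 1)) dz + ∫(5/(z + 1)) dz.
Step 2. Evaluate the standard form [assuming z > -1]: now 5*log(z + 1) + ∫(-3/(z - 3)) dz + ∫(-1/(z - 1)) dz.
Step 3. Evaluate the standard form [assuming z > 3]: now -3*log(z - 3) + 5*log(z + 1) + ∫(-1/(z - 1)) dz.
Step 4. Evaluate the standard form [assuming z > 1]: now -3*log(z - 3) - log(z - 1) + 5*log(z + 1).
Answer: -3*log(z - 3) - log(z - 1) + 5*log(z + 1).


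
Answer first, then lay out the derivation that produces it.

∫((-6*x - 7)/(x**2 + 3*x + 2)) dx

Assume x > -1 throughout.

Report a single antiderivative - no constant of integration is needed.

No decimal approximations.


The answer is -log(x + 1) - 5*log(x + 2).
Step 1. Decompose ∫((-6*x - 7)/(x**2 + 3*x + 2)) dx by partial fractions, (-6*x - 7)/(x**2 + 3*x + 2) = -5/(x + 2) - 1/(x + 1): now ∫(-1/(x + 1)) dx + ∫(-5/(x + 2)) dx.
Step 2. Evaluate the standard form [assuming x > -1]: now -log(x + 1) + ∫(-5/(x + 2)) dx.
Step 3. Evaluate the standard form [assuming x > -2]: now -log(x + 1) - 5*log(x + 2).
Answer: -log(x + 1) - 5*log(x + 2).


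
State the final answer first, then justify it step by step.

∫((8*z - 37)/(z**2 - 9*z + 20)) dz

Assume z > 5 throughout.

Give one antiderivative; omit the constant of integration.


The answer is 3*log(z - 5) + 5*log(z - 4).
Step 1. Decompose ∫((8*z - 37)/(z**2 - 9*z + 20)) dz by partial fractions, (8*z - 37)/(z**2 - 9*z + 20) = 5/(z - 4) + 3/(z - 5): now ∫(3/(z - 5)) dz + ∫(5/(z - 4)) dz.
Step 2. Evaluate the standard form [assuming z > 4]: now 5*log(z - 4) + ∫(3/(z - 5)) dz.
Step 3. Evaluate the standard form [assuming z > 5]: now 3*log(z - 5) + 5*log(z - 4).
Answer: 3*log(z - 5) + 5*log(z - 4).


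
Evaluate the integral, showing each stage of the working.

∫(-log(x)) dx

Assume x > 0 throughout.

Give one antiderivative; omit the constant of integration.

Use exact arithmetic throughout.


Step 1. Integrate ∫(-log(x)) dx by parts with u = log(x), dv = (-1) dx, so v = -x [assuming x > 0]: now -x*log(x) + ∫(1) dx.
Step 2. Evaluate the standard form: now -x*log(x) + x.
Answer: -x*log(x) + x.


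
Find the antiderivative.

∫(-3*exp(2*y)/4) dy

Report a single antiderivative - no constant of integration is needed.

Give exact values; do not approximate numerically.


Answer: -3*exp(2*y)/8.


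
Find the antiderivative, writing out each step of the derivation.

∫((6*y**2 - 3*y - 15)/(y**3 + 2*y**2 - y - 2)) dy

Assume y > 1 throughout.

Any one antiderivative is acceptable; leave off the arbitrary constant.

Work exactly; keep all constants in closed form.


Step 1. Decompose ∫((6*y**2 - 3*y - 15)/(y**3 + 2*y**2 - y - 2)) dy by partial fractions, (6*y**2 - 3*y - 15)/(y**3 + 2*y**2 - y - 2) = 5/(y + 2) + 3/(y + 1) - 2/(y - 1): now ∫(-2/(y - 1)) dy + ∫(3/(y + 1)) dy + ∫(5/(y + 2)) dy.
Step 2. Evaluate the standard form [assuming y > -1]: now 3*log(y + 1) + ∫(-2/(y - 1)) dy + ∫(5/(y + 2)) dy.
Step 3. Evaluate the standard form [assuming y > 1]: now -2*log(y - 1) + 3*log(y + 1) + ∫(5/(y + 2)) dy.
Step 4. Evaluate the standard form [assuming y > -2]: now -2*log(y - 1) + 3*log(y + 1) + 5*log(y + 2).
Answer: -2*log(y - 1) + 3*log(y + 1) + 5*log(y + 2).


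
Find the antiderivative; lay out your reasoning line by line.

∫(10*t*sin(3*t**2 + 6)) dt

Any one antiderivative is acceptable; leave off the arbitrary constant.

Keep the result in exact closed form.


Step 1. Substitute u = t**2 + 2, turning ∫(10*t*sin(3*t**2 + 6)) dt into ∫(5*sin(3*u)) du: now ∫(5*sin(3*u)) du.
Step 2. Evaluate the standard form: now -5*cos(3*u)/3.
Step 3. Substitute back u = t**2 + 2: now -5*cos(3*t**2 + 6)/3.
Answer: -5*cos(3*t**2 + 6)/3.


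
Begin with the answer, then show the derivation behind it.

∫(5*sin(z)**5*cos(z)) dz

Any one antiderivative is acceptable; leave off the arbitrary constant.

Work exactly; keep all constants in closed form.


The answer is 5*sin(z)**6/6.
Step 1. Substitute u = sin(z), turning ∫(5*sin(z)**5*cos(z)) dz into ∫(5*u**5) du: now ∫(5*u**5) du.
Step 2. Evaluate the standard form: now 5*u**6/6.
Step 3. Substitute back u = sin(z): now 5*sin(z)**6/6.
Answer: 5*sin(z)**6/6.


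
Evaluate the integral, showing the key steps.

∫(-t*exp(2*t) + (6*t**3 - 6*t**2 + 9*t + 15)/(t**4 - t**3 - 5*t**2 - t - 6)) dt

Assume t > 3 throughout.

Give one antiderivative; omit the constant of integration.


Step 1. Rewrite: now ∫(-t*exp(2*t)) dt + ∫((6*t**3 - 6*t**2 + 9*t + 15)/(t**4 - t**3 - 5*t**2 - t - 6)) dt.
Step 2. Integrate ∫(-t*exp(2*t)) dt by parts with u = t, dv = (-exp(2*t)) dt, so v = -exp(2*t)/2: now -t*exp(2*t)/2 + ∫((6*t**3 - 6*t**2 + 9*t + 15)/(t**4 - t**3 - 5*t**2 - t - 6)) dt + ∫(exp(2*t)/2) dt.
Step 3. Evaluate the standard form: now -t*exp(2*t)/2 + exp(2*t)/4 + ∫((6*t**3 - 6*t**2 + 9*t + 15)/(t**4 - t**3 - 5*t**2 - t - 6)) dt.
Step 4. Decompose ∫((6*t**3 - 6*t**2 + 9*t + 15)/(t**4 - t**3 - 5*t**2 - t - 6)) dt by partial fractions, (6*t**3 - 6*t**2 + 9*t + 15)/(t**4 - t**3 - 5*t**2 - t - 6) = -3/(t**2 + 1) + 3/(t + 2) + 3/(t - 3): now -t*exp(2*t)/2 + exp(2*t)/4 + ∫(3/(t - 3)) dt + ∫(3/(t + 2)) dt + ∫(-3/(t**2 + 1)) dt.
Step 5. Evaluate the standard form [assuming t > -2]: now -t*exp(2*t)/2 + exp(2*t)/4 + 3*log(t + 2) + ∫(3/(t - 3)) dt + ∫(-3/(t**2 + 1)) dt.
Step 6. Evaluate the standard form [assuming t > 3]: now -t*exp(2*t)/2 + exp(2*t)/4 + 3*log(t - 3) + 3*log(t + 2) + ∫(-3/(t**2 + 1)) dt.
Step 7. Evaluate the standard form: now -t*exp(2*t)/2 + exp(2*t)/4 + 3*log(t - 3) + 3*log(t + 2) - 3*atan(t).
Answer: -t*exp(2*t)/2 + exp(2*t)/4 + 3*log(t - 3) + 3*log(t + 2) - 3*atan(t).


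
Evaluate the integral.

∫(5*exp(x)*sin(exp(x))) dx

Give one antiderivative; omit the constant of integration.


Answer: -5*cos(exp(x)).


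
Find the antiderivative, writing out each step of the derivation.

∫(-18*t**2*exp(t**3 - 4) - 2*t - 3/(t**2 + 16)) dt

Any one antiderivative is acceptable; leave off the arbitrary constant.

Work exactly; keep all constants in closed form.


Step 1. Rewrite: now ∫(-2*t) dt + ∫(-18*t**2*exp(t**3 - 4)) dt + ∫(-3/(t**2 + 16)) dt.
Step 2. Evaluate the standard form: now -t**2 + ∫(-18*t**2*exp(t**3 - 4)) dt + ∫(-3/(t**2 + 16)) dt.
Step 3. Evaluate the standard form: now -t**2 - 3*atan(t/4)/4 + ∫(-18*t**2*exp(t**3 - 4)) dt.
Step 4. Substitute u = t**3 - 4, turning ∫(-18*t**2*exp(t**3 - 4)) dt into ∫(-6*exp(u)) du: now -t**2 - 3*atan(t/4)/4 + ∫(-6*exp(u)) du.
Step 5. Evaluate the standard form: now -t**2 - 6*exp(u) - 3*atan(t/4)/4.
Step 6. Substitute back u = t**3 - 4: now -t**2 - 6*exp(t**3 - 4) - 3*atan(t/4)/4.
Answer: -t**2 - 6*exp(t**3 - 4) - 3*atan(t/4)/4.


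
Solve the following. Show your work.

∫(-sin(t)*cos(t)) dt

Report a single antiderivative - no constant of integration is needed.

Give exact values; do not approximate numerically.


Step 1. Substitute u = sin(t), turning ∫(-sin(t)*cos(t)) dt into ∫(-u) du: now ∫(-u) du.
Step 2. Evaluate the standard form: now -u**2/2.
Step 3. Substitute back u = sin(t): now -sin(t)**2/2.
Answer: -sin(t)**2/2.


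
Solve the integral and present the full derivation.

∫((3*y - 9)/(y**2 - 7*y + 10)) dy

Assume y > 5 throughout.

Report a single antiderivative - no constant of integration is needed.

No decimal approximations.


Step 1. Decompose ∫((3*y - 9)/(y**2 - 7*y + 10)) dy by partial fractions, (3*y - 9)/(y**2 - 7*y + 10) = 1/(y - 2) + 2/(y - 5): now ∫(2/(y - 5)) dy + ∫(1/(y - 2)) dy.
Step 2. Evaluate the standard form [assuming y > 2]: now log(y - 2) + ∫(2/(y - 5)) dy.
Step 3. Evaluate the standard form [assuming y > 5]: now 2*log(y - 5) + log(y - 2).
Answer: 2*log(y - 5) + log(y - 2).


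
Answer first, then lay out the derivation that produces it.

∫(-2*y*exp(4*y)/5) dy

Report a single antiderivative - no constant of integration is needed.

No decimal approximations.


The answer is -y*exp(4*y)/10 + exp(4*y)/40.
Step 1. Integrate ∫(-2*y*exp(4*y)/5) dy by parts with u = y, dv = (-2*exp(4*y)/5) dy, so v = -exp(4*y)/10: now -y*exp(4*y)/10 + ∫(exp(4*y)/10) dy.
Step 2. Evaluate the standard form: now -y*exp(4*y)/10 + exp(4*y)/40.
Answer: -y*exp(4*y)/10 + exp(4*y)/40.


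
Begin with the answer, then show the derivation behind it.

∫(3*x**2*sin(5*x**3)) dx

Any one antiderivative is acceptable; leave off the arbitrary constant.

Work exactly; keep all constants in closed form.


The answer is -cos(5*x**3)/5.
Step 1. Substitute u = x**3, turning ∫(3*x**2*sin(5*x**3)) dx into ∫(sin(5*u)) du: now ∫(sin(5*u)) du.
Step 2. Evaluate the standard form: now -cos(5*u)/5.
Step 3. Substitute back u = x**3: now -cos(5*x**3)/5.
Answer: -cos(5*x**3)/5.


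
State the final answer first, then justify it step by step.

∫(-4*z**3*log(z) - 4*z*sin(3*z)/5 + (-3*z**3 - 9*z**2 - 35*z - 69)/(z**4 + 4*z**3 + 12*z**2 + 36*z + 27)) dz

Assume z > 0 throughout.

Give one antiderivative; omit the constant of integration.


The answer is -z**4*log(z) + z**4/4 + 4*z*cos(3*z)/15 - 2*log(z + 1) - log(z + 3) - 4*sin(3*z)/45 - 2*atan(z/3)/3.
Step 1. Rewrite: now ∫(-4*z*sin(3*z)/5) dz + ∫(-4*z**3*log(z)) dz + ∫((-3*z**3 - 9*z**2 - 35*z - 69)/(z**4 + 4*z**3 + 12*z**2 + 36*z + 27)) dz.
Step 2. Integrate ∫(-4*z**3*log(z)) dz by parts with u = log(z), dv = (-4*z**3) dz, so v = -z**4 [assuming z > 0]: now -z**4*log(z) + ∫(z**3) dz + ∫(-4*z*sin(3*z)/5) dz + ∫((-3*z**3 - 9*z**2 - 35*z - 69)/(z**4 + 4*z**3 + 12*z**2 + 36*z + 27)) dz.
Step 3. Evaluate the standard form: now -z**4*log(z) + z**4/4 + ∫(-4*z*sin(3*z)/5) dz + ∫((-3*z**3 - 9*z**2 - 35*z - 69)/(z**4 + 4*z**3 + 12*z**2 + 36*z + 27)) dz.
Step 4. Decompose ∫((-3*z**3 - 9*z**2 - 35*z - 69)/(z**4 + 4*z**3 + 12*z**2 + 36*z + 27)) dz by partial fractions, (-3*z**3 - 9*z**2 - 35*z - 69)/(z**4 + 4*z**3 + 12*z**2 + 36*z + 27) = -2/(z**2 + 9) - 1/(z + 3) - 2/(z + 1): now -z**4*log(z) + z**4/4 + ∫(-4*z*sin(3*z)/5) dz + ∫(-2/(z + 1)) dz + ∫(-1/(z + 3)) dz + ∫(-2/(z**2 + 9)) dz.
Step 5. Evaluate the standard form [assuming z > -3]: now -z**4*log(z) + z**4/4 - log(z + 3) + ∫(-4*z*sin(3*z)/5) dz + ∫(-2/(z + 1)) dz + ∫(-2/(z**2 + 9)) dz.
Step 6. Evaluate the standard form [assuming z > -1]: now -z**4*log(z) + z**4/4 - 2*log(z + 1) - log(z + 3) + ∫(-4*z*sin(3*z)/5) dz + ∫(-2/(z**2 + 9)) dz.
Step 7. Evaluate the standard form: now -z**4*log(z) + z**4/4 - 2*log(z + 1) - log(z + 3) - 2*atan(z/3)/3 + ∫(-4*z*sin(3*z)/5) dz.
Step 8. Integrate ∫(-4*z*sin(3*z)/5) dz by parts with u = z, dv = (-4*sin(3*z)/5) dz, so v = 4*cos(3*z)/15: now -z**4*log(z) + z**4/4 + 4*z*cos(3*z)/15 - 2*log(z + 1) - log(z + 3) - 2*atan(z/3)/3 + ∫(-4*cos(3*z)/15) dz.
Step 9. Evaluate the standard form: now -z**4*log(z) + z**4/4 + 4*z*cos(3*z)/15 - 2*log(z + 1) - log(z + 3) - 4*sin(3*z)/45 - 2*atan(z/3)/3.
Answer: -z**4*log(z) + z**4/4 + 4*z*cos(3*z)/15 - 2*log(z + 1) - log(z + 3) - 4*sin(3*z)/45 - 2*atan(z/3)/3.


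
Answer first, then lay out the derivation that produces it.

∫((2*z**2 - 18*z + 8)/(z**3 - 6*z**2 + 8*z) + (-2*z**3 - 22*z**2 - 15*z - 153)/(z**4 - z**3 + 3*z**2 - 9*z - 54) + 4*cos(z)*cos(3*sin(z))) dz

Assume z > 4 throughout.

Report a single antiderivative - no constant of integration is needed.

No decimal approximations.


The answer is log(z) - 4*log(z - 4) - 5*log(z - 3) + 5*log(z - 2) + 3*log(z + 2) + 4*sin(3*sin(z))/3 - atan(z/3).
Step 1. Rewrite: now ∫((2*z**2 - 18*z + 8)/(z**3 - 6*z**2 + 8*z)) dz + ∫((-2*z**3 - 22*z**2 - 15*z - 153)/(z**4 - z**3 + 3*z**2 - 9*z - 54)) dz + ∫(4*cos(z)*cos(3*sin(z))) dz.
Step 2. Decompose ∫((2*z**2 - 18*z + 8)/(z**3 - 6*z**2 + 8*z)) dz by partial fractions, (2*z**2 - 18*z + 8)/(z**3 - 6*z**2 + 8*z) = 5/(z - 2) - 4/(z - 4) + 1/z: now ∫(1/z) dz + ∫((-2*z**3 - 22*z**2 - 15*z - 153)/(z**4 - z**3 + 3*z**2 - 9*z - 54)) dz + ∫(4*cos(z)*cos(3*sin(z))) dz + ∫(-4/(z - 4)) dz + ∫(5/(z - 2)) dz.
Step 3. Evaluate the standard form [assuming z > 2]: now 5*log(z - 2) + ∫(1/z) dz + ∫((-2*z**3 - 22*z**2 - 15*z - 153)/(z**4 - z**3 + 3*z**2 - 9*z - 54)) dz + ∫(4*cos(z)*cos(3*sin(z))) dz + ∫(-4/(z - 4)) dz.
Step 4. Evaluate the standard form [assuming z > 0]: now log(z) + 5*log(z - 2) + ∫((-2*z**3 - 22*z**2 - 15*z - 153)/(z**4 - z**3 + 3*z**2 - 9*z - 54)) dz + ∫(4*cos(z)*cos(3*sin(z))) dz + ∫(-4/(z - 4)) dz.
Step 5. Evaluate the standard form [assuming z > 4]: now log(z) - 4*log(z - 4) + 5*log(z - 2) + ∫((-2*z**3 - 22*z**2 - 15*z - 153)/(z**4 - z**3 + 3*z**2 - 9*z - 54)) dz + ∫(4*cos(z)*cos(3*sin(z))) dz.
Step 6. Decompose ∫((-2*z**3 - 22*z**2 - 15*z - 153)/(z**4 - z**3 + 3*z**2 - 9*z - 54)) dz by partial fractions, (-2*z**3 - 22*z**2 - 15*z - 153)/(z**4 - z**3 + 3*z**2 - 9*z - 54) = -3/(z**2 + 9) + 3/(z + 2) - 5/(z - 3): now log(z) - 4*log(z - 4) + 5*log(z - 2) + ∫(4*cos(z)*cos(3*sin(z))) dz + ∫(-5/(z - 3)) dz + ∫(3/(z + 2)) dz + ∫(-3/(z**2 + 9)) dz.
Step 7. Evaluate the standard form [assuming z > 3]: now log(z) - 4*log(z - 4) - 5*log(z - 3) + 5*log(z - 2) + ∫(4*cos(z)*cos(3*sin(z))) dz + ∫(3/(z + 2)) dz + ∫(-3/(z**2 + 9)) dz.
Step 8. Evaluate the standard form [assuming z > -2]: now log(z) - 4*log(z - 4) - 5*log(z - 3) + 5*log(z - 2) + 3*log(z + 2) + ∫(4*cos(z)*cos(3*sin(z))) dz + ∫(-3/(z**2 + 9)) dz.
Step 9. Evaluate the standard form: now log(z) - 4*log(z - 4) - 5*log(z - 3) + 5*log(z - 2) + 3*log(z + 2) - atan(z/3) + ∫(4*cos(z)*cos(3*sin(z))) dz.
Step 10. Substitute u = sin(z), turning ∫(4*cos(z)*cos(3*sin(z))) dz into ∫(4*cos(3*u)) du: now log(z) - 4*log(z - 4) - 5*log(z - 3) + 5*log(z - 2) + 3*log(z + 2) - atan(z/3) + ∫(4*cos(3*u)) du.
Step 11. Evaluate the standard form: now log(z) - 4*log(z - 4) - 5*log(z - 3) + 5*log(z - 2) + 3*log(z + 2) + 4*sin(3*u)/3 - atan(z/3).
Step 12. Substitute back u = sin(z): now log(z) - 4*log(z - 4) - 5*log(z - 3) + 5*log(z - 2) + 3*log(z + 2) + 4*sin(3*sin(z))/3 - atan(z/3).
Answer: log(z) - 4*log(z - 4) - 5*log(z - 3) + 5*log(z - 2) + 3*log(z + 2) + 4*sin(3*sin(z))/3 - atan(z/3).


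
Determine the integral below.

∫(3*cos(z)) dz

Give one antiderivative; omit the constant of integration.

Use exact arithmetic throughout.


Answer: 3*sin(z).


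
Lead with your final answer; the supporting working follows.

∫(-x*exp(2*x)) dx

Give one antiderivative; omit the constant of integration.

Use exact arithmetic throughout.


The answer is -x*exp(2*x)/2 + exp(2*x)/4.
Step 1. Integrate ∫(-x*exp(2*x)) dx by parts with u = x, dv = (-exp(2*x)) dx, so v = -exp(2*x)/2: now -x*exp(2*x)/2 + ∫(exp(2*x)/2) dx.
Step 2. Evaluate the standard form: now -x*exp(2*x)/2 + exp(2*x)/4.
Answer: -x*exp(2*x)/2 + exp(2*x)/4.


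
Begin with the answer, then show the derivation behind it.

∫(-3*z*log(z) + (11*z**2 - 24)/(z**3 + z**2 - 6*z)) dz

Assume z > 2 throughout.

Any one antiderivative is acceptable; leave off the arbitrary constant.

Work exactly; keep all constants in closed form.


The answer is -3*z**2*log(z)/2 + 3*z**2/4 + 4*log(z) + 2*log(z - 2) + 5*log(z + 3).
Step 1. Rewrite: now ∫(-3*z*log(z)) dz + ∫((11*z**2 - 24)/(z**3 + z**2 - 6*z)) dz.
Step 2. Integrate ∫(-3*z*log(z)) dz by parts with u = log(z), dv = (-3*z) dz, so v = -3*z**2/2 [assuming z > 0]: now -3*z**2*log(z)/2 + ∫(3*z/2) dz + ∫((11*z**2 - 24)/(z**3 + z**2 - 6*z)) dz.
Step 3. Evaluate the standard form: now -3*z**2*log(z)/2 + 3*z**2/4 + ∫((11*z**2 - 24)/(z**3 + z**2 - 6*z)) dz.
Step 4. Decompose ∫((11*z**2 - 24)/(z**3 + z**2 - 6*z)) dz by partial fractions, (11*z**2 - 24)/(z**3 + z**2 - 6*z) = 5/(z + 3) + 2/(z - 2) + 4/z: now -3*z**2*log(z)/2 + 3*z**2/4 + ∫(4/z) dz + ∫(2/(z - 2)) dz + ∫(5/(z + 3)) dz.
Step 5. Evaluate the standard form [assuming z > 0]: now -3*z**2*log(z)/2 + 3*z**2/4 + 4*log(z) + ∫(2/(z - 2)) dz + ∫(5/(z + 3)) dz.
Step 6. Evaluate the standard form [assuming z > 2]: now -3*z**2*log(z)/2 + 3*z**2/4 + 4*log(z) + 2*log(z - 2) + ∫(5/(z + 3)) dz.
Step 7. Evaluate the standard form [assuming z > -3]: now -3*z**2*log(z)/2 + 3*z**2/4 + 4*log(z) + 2*log(z - 2) + 5*log(z + 3).
Answer: -3*z**2*log(z)/2 + 3*z**2/4 + 4*log(z) + 2*log(z - 2) + 5*log(z + 3).


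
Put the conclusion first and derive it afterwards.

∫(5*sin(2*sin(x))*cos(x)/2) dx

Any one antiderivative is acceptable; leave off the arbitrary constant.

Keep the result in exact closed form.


The answer is -5*cos(2*sin(x))/4.
Step 1. Substitute u = sin(x), turning ∫(5*sin(2*sin(x))*cos(x)/2) dx into ∫(5*sin(2*u)/2) du: now ∫(5*sin(2*u)/2) du.
Step 2. Evaluate the standard form: now -5*cos(2*u)/4.
Step 3. Substitute back u = sin(x): now -5*cos(2*sin(x))/4.
Answer: -5*cos(2*sin(x))/4.


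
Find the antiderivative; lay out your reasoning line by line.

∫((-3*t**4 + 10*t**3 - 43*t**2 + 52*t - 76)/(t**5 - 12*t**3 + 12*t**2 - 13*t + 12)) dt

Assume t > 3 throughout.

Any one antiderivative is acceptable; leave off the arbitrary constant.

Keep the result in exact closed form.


Step 1. Decompose ∫((-3*t**4 + 10*t**3 - 43*t**2 + 52*t - 76)/(t**5 - 12*t**3 + 12*t**2 - 13*t + 12)) dt by partial fractions, (-3*t**4 + 10*t**3 - 43*t**2 + 52*t - 76)/(t**5 - 12*t**3 + 12*t**2 - 13*t + 12) = -3/(t**2 + 1) - 4/(t + 4) + 3/(t - 1) - 2/(t - 3): now ∫(-2/(t - 3)) dt + ∫(3/(t - 1)) dt + ∫(-4/(t + 4)) dt + ∫(-3/(t**2 + 1)) dt.
Step 2. Evaluate the standard form [assuming t > -4]: now -4*log(t + 4) + ∫(-2/(t - 3)) dt + ∫(3/(t - 1)) dt + ∫(-3/(t**2 + 1)) dt.
Step 3. Evaluate the standard form [assuming t > 1]: now 3*log(t - 1) - 4*log(t + 4) + ∫(-2/(t - 3)) dt + ∫(-3/(t**2 + 1)) dt.
Step 4. Evaluate the standard form [assuming t > 3]: now -2*log(t - 3) + 3*log(t - 1) - 4*log(t + 4) + ∫(-3/(t**2 + 1)) dt.
Step 5. Evaluate the standard form: now -2*log(t - 3) + 3*log(t - 1) - 4*log(t + 4) - 3*atan(t).
Answer: -2*log(t - 3) + 3*log(t - 1) - 4*log(t + 4) - 3*atan(t).


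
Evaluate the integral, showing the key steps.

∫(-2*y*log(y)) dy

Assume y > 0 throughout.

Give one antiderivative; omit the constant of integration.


Step 1. Integrate ∫(-2*y*log(y)) dy by parts with u = log(y), dv = (-2*y) dy, so v = -y**2 [assuming y > 0]: now -y**2*log(y) + ∫(y) dy.
Step 2. Evaluate the standard form: now -y**2*log(y) + y**2/2.
Answer: -y**2*log(y) + y**2/2.


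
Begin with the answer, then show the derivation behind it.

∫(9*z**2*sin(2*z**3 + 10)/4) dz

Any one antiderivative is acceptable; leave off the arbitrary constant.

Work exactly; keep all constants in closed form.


The answer is -3*cos(2*z**3 + 10)/8.
Step 1. Substitute u = z**3 + 5, turning ∫(9*z**2*sin(2*z**3 + 10)/4) dz into ∫(3*sin(2*u)/4) du: now ∫(3*sin(2*u)/4) du.
Step 2. Evaluate the standard form: now -3*cos(2*u)/8.
Step 3. Substitute back u = z**3 + 5: now -3*cos(2*z**3 + 10)/8.
Answer: -3*cos(2*z**3 + 10)/8.


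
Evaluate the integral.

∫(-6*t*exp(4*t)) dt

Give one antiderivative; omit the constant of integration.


Answer: -3*t*exp(4*t)/2 + 3*exp(4*t)/8.


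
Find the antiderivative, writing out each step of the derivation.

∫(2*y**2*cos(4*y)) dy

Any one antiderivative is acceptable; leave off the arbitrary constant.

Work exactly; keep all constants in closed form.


Step 1. Integrate ∫(2*y**2*cos(4*y)) dy by parts with u = y**2, dv = (2*cos(4*y)) dy, so v = sin(4*y)/2: now y**2*sin(4*y)/2 + ∫(-y*sin(4*y)) dy.
Step 2. Integrate ∫(-y*sin(4*y)) dy by parts with u = y, dv = (-sin(4*y)) dy, so v = cos(4*y)/4: now y**2*sin(4*y)/2 + y*cos(4*y)/4 + ∫(-cos(4*y)/4) dy.
Step 3. Evaluate the standard form: now y**2*sin(4*y)/2 + y*cos(4*y)/4 - sin(4*y)/16.
Answer: y**2*sin(4*y)/2 + y*cos(4*y)/4 - sin(4*y)/16.


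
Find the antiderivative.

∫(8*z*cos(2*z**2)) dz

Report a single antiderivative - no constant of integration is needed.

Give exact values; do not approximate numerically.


Answer: 2*sin(2*z**2).


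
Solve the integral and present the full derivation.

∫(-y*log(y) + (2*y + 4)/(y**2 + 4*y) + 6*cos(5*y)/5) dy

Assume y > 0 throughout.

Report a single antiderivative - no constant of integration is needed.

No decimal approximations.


Step 1. Rewrite: now ∫(-y*log(y)) dy + ∫((2*y + 4)/(y**2 + 4*y)) dy + ∫(6*cos(5*y)/5) dy.
Step 2. Integrate ∫(-y*log(y)) dy by parts with u = log(y), dv = (-y) dy, so v = -y**2/2 [assuming y > 0]: now -y**2*log(y)/2 + ∫(y/2) dy + ∫((2*y + 4)/(y**2 + 4*y)) dy + ∫(6*cos(5*y)/5) dy.
Step 3. Evaluate the standard form: now -y**2*log(y)/2 + y**2/4 + ∫((2*y + 4)/(y**2 + 4*y)) dy + ∫(6*cos(5*y)/5) dy.
Step 4. Evaluate the standard form: now -y**2*log(y)/2 + y**2/4 + 6*sin(5*y)/25 + ∫((2*y + 4)/(y**2 + 4*y)) dy.
Step 5. Decompose ∫((2*y + 4)/(y**2 + 4*y)) dy by partial fractions, (2*y + 4)/(y**2 + 4*y) = 1/(y + 4) + 1/y: now -y**2*log(y)/2 + y**2/4 + 6*sin(5*y)/25 + ∫(1/y) dy + ∫(1/(y + 4)) dy.
Step 6. Evaluate the standard form [assuming y > -4]: now -y**2*log(y)/2 + y**2/4 + log(y + 4) + 6*sin(5*y)/25 + ∫(1/y) dy.
Step 7. Evaluate the standard form [assuming y > 0]: now -y**2*log(y)/2 + y**2/4 + log(y) + log(y + 4) + 6*sin(5*y)/25.
Answer: -y**2*log(y)/2 + y**2/4 + log(y) + log(y + 4) + 6*sin(5*y)/25.


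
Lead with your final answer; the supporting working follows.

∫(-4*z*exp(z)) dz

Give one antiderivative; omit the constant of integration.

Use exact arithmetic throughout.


The answer is -4*z*exp(z) + 4*exp(z).
Step 1. Integrate ∫(-4*z*exp(z)) dz by parts with u = z, dv = (-4*exp(z)) dz, so v = -4*exp(z): now -4*z*exp(z) + ∫(4*exp(z)) dz.
Step 2. Evaluate the standard form: now -4*z*exp(z) + 4*exp(z).
Answer: -4*z*exp(z) + 4*exp(z).


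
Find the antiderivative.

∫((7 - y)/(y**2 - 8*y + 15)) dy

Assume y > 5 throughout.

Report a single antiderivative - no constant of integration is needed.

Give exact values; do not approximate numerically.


Answer: log(y - 5) - 2*log(y - 3).


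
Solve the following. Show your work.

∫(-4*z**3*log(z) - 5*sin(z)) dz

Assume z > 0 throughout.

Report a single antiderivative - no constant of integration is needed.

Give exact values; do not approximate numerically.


Step 1. Rewrite: now ∫(-4*z**3*log(z)) dz + ∫(-5*sin(z)) dz.
Step 2. Integrate ∫(-4*z**3*log(z)) dz by parts with u = log(z), dv = (-4*z**3) dz, so v = -z**4 [assuming z > 0]: now -z**4*log(z) + ∫(z**3) dz + ∫(-5*sin(z)) dz.
Step 3. Evaluate the standard form: now -z**4*log(z) + z**4/4 + ∫(-5*sin(z)) dz.
Step 4. Evaluate the standard form: now -z**4*log(z) + z**4/4 + 5*cos(z).
Answer: -z**4*log(z) + z**4/4 + 5*cos(z).


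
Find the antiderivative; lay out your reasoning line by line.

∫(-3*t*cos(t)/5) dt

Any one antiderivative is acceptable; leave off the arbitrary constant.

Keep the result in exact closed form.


Step 1. Integrate ∫(-3*t*cos(t)/5) dt by parts with u = t, dv = (-3*cos(t)/5) dt, so v = -3*sin(t)/5: now -3*t*sin(t)/5 + ∫(3*sin(t)/5) dt.
Step 2. Evaluate the standard form: now -3*t*sin(t)/5 - 3*cos(t)/5.
Answer: -3*t*sin(t)/5 - 3*cos(t)/5.


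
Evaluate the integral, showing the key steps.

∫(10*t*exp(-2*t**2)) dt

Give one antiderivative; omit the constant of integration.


Step 1. Substitute u = t**2, turning ∫(10*t*exp(-2*t**2)) dt into ∫(5*exp(-2*u)) du: now ∫(5*exp(-2*u)) du.
Step 2. Evaluate the standard form: now -5*exp(-2*u)/2.
Step 3. Substitute back u = t**2: now -5*exp(-2*t**2)/2.
Answer: -5*exp(-2*t**2)/2.


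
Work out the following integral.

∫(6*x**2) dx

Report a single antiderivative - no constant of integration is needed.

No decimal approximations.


Answer: 2*x**3.


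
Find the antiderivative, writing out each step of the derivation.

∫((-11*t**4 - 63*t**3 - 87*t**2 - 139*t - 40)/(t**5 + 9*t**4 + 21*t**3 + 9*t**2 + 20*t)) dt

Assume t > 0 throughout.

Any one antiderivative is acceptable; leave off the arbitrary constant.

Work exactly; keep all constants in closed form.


Step 1. Decompose ∫((-11*t**4 - 63*t**3 - 87*t**2 - 139*t - 40)/(t**5 + 9*t**4 + 21*t**3 + 9*t**2 + 20*t)) dt by partial fractions, (-11*t**4 - 63*t**3 - 87*t**2 - 139*t - 40)/(t**5 + 9*t**4 + 21*t**3 + 9*t**2 + 20*t) = -4/(t**2 + 1) - 4/(t + 5) - 5/(t + 4) - 2/t: now ∫(-2/t) dt + ∫(-5/(t + 4)) dt + ∫(-4/(t + 5)) dt + ∫(-4/(t**2 + 1)) dt.
Step 2. Evaluate the standard form [assuming t > -5]: now -4*log(t + 5) + ∫(-2/t) dt + ∫(-5/(t + 4)) dt + ∫(-4/(t**2 + 1)) dt.
Step 3. Evaluate the standard form [assuming t > 0]: now -2*log(t) - 4*log(t + 5) + ∫(-5/(t + 4)) dt + ∫(-4/(t**2 + 1)) dt.
Step 4. Evaluate the standard form [assuming t > -4]: now -2*log(t) - 5*log(t + 4) - 4*log(t + 5) + ∫(-4/(t**2 + 1)) dt.
Step 5. Evaluate the standard form: now -2*log(t) - 5*log(t + 4) - 4*log(t + 5) - 4*atan(t).
Answer: -2*log(t) - 5*log(t + 4) - 4*log(t + 5) - 4*atan(t).


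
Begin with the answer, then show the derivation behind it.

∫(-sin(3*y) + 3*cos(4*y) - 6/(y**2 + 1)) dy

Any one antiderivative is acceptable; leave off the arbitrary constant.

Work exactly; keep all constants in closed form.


The answer is 3*sin(4*y)/4 + cos(3*y)/3 - 6*atan(y).
Step 1. Rewrite: now ∫(-6/(y**2 + 1)) dy + ∫(-sin(3*y)) dy + ∫(3*cos(4*y)) dy.
Step 2. Evaluate the standard form: now cos(3*y)/3 + ∫(-6/(y**2 + 1)) dy + ∫(3*cos(4*y)) dy.
Step 3. Evaluate the standard form: now cos(3*y)/3 - 6*atan(y) + ∫(3*cos(4*y)) dy.
Step 4. Evaluate the standard form: now 3*sin(4*y)/4 + cos(3*y)/3 - 6*atan(y).
Answer: 3*sin(4*y)/4 + cos(3*y)/3 - 6*atan(y).
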